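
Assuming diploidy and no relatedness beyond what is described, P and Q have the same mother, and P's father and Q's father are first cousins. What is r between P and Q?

Relatedness sums over independent paths through distinct common ancestors.
P and Q are related in two ways: half-sibs through their shared mother (r = 1/4) and second cousins through their fathers (r = 1/32).
r = 1/4 + 1/32 = 9/32 = 0.28125.

0.28125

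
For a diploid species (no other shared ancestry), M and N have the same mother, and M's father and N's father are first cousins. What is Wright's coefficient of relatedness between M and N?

0.28125

Relatedness sums over independent paths through distinct common ancestors.
M and N are related in two ways: half-sibs through their shared mother (r = 1/4) and second cousins through their fathers (r = 1/32).
r = 1/4 + 1/32 = 0.28125.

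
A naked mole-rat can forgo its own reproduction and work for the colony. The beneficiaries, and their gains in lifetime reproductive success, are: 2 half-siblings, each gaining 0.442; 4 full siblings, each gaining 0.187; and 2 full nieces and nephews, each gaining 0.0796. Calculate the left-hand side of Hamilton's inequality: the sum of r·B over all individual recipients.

0.6348

r to a half-sibling = 0.25 (half-sibs share one parent — one path of length 2: r = (1/2)^2 = 1/4).
r to a full sibling = 1/2 (full sibs share both parents — two paths of length 2: r = 2·(1/2)^2 = 1/2).
r to a full niece or nephew = 0.25 (full aunt/uncle↔niece/nephew: two paths of length 3 through the shared grandparent pair: r = 2·(1/2)^3 = 1/4).
Summing one r·B term per recipient: 2·0.25·0.442 + 4·0.5·0.187 + 2·0.25·0.0796 = 0.6348.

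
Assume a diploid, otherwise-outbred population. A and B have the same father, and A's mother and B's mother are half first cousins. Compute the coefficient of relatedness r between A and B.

0.265625

Wright's path rule: contributions from independent ancestry routes add.
A and B are related in two ways: half-sibs through their shared father (r = 1/4) and half second cousins through their mothers (r = 1/64).
r = 1/4 + 1/64 = 0.265625.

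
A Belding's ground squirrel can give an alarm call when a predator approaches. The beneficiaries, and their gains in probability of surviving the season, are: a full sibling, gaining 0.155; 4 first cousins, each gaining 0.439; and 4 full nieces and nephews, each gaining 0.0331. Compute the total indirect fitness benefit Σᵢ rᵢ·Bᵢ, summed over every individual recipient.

r to a full sibling = 0.5 (full sibs share both parents — two paths of length 2: r = 2·(1/2)^2 = 1/2).
r to a first cousin = 0.125 (first cousins share one grandparent pair — two paths of length 4: r = 2·(1/2)^4 = 1/8).
r to a full niece or nephew = 1/4 (full aunt/uncle↔niece/nephew: two paths of length 3 through the shared grandparent pair: r = 2·(1/2)^3 = 1/4).
Summing one r·B term per recipient: 1·0.5·0.155 + 4·0.125·0.439 + 4·0.25·0.0331 = 0.3301.

0.3301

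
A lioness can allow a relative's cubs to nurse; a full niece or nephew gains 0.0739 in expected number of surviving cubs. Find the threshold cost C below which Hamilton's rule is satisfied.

r to a full niece or nephew = 0.25 (full aunt/uncle↔niece/nephew: two paths of length 3 through the shared grandparent pair: r = 2·(1/2)^3 = 1/4).
Hamilton's rule: n·r·B > C, so the trait is favored while C < n·r·B = 1·0.25·0.0739 = 0.018475.

0.018475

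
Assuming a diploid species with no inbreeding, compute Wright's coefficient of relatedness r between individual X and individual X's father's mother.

0.25

Each parent–offspring link contributes a factor of 1/2, and independent paths through distinct common ancestors add.
Two parent–offspring links: r = (1/2)^2 = 1/4.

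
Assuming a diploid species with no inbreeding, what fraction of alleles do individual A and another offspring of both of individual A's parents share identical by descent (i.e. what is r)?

Each parent–offspring link contributes a factor of 1/2, and independent paths through distinct common ancestors add.
Full sibs share both parents — two paths of length 2: r = 2·(1/2)^2 = 1/2.

0.5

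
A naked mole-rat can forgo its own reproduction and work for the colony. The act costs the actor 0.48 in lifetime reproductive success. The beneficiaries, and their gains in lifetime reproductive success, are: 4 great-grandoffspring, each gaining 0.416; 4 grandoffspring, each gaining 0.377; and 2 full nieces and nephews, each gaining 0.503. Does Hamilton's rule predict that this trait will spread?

Yes

Hamilton's rule: the trait is favored when the sum of r·B over every recipient exceeds the actor's cost C.
r to a great-grandoffspring = 1/8 (three parent–offspring links: r = (1/2)^3 = 1/8).
r to a grandoffspring = 1/4 (two parent–offspring links: r = (1/2)^2 = 1/4).
r to a full niece or nephew = 1/4 (full aunt/uncle↔niece/nephew: two paths of length 3 through the shared grandparent pair: r = 2·(1/2)^3 = 1/4).
Summing one r·B term per recipient: 4·0.125·0.416 + 4·0.25·0.377 + 2·0.25·0.503 = 0.8365.
0.8365 > 0.48: the indirect benefit exceeds the cost.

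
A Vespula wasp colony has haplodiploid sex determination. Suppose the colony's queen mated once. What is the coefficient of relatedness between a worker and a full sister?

0.75

Haplodiploid full sisters inherit their father's entire haploid genome identically (contributing 1/2) and on average half of their mother's contribution (1/2 · 1/2 = 1/4); r = 1/2 + 1/4 = 3/4.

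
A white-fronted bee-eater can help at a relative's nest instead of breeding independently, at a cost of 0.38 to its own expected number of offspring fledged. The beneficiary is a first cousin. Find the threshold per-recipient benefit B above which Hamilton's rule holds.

r to a first cousin = 1/8 (first cousins share one grandparent pair — two paths of length 4: r = 2·(1/2)^4 = 1/8).
Hamilton's rule with n recipients of equal r: n·r·B > C, so B > C/(n·r) = 0.38/(1·0.125) = 3.04.

3.04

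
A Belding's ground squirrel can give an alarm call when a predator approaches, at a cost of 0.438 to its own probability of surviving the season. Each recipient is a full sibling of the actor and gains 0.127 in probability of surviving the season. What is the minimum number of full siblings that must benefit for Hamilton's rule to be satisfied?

7

r to a full sibling = 0.5 (full sibs share both parents — two paths of length 2: r = 2·(1/2)^2 = 1/2).
Hamilton's rule: n·r·B > C  ⇒  n > C/(r·B) = 0.438/(0.5·0.127) = 6.898.
The smallest integer exceeding 6.898 is 7.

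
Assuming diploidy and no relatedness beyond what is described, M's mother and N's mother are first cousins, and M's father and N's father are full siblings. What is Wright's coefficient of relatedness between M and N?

0.15625

Relatedness sums over independent paths through distinct common ancestors.
M and N are related in two ways: second cousins through their mothers (r = 1/32) and first cousins through their fathers (r = 1/8).
r = 1/32 + 1/8 = 5/32 = 0.15625.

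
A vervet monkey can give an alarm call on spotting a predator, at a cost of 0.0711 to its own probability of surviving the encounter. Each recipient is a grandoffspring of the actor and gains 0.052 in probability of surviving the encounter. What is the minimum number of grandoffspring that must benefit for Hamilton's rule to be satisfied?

r to a grandoffspring = 1/4 (two parent–offspring links: r = (1/2)^2 = 1/4).
Hamilton's rule: n·r·B > C  ⇒  n > C/(r·B) = 0.0711/(0.25·0.052) = 5.469.
The smallest integer exceeding 5.469 is 6.

6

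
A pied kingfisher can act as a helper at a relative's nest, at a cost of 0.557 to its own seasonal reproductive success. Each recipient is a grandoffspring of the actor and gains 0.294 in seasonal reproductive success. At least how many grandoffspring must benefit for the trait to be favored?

r to a grandoffspring = 1/4 (two parent–offspring links: r = (1/2)^2 = 1/4).
Hamilton's rule: n·r·B > C  ⇒  n > C/(r·B) = 0.557/(0.25·0.294) = 7.578.
The smallest integer exceeding 7.578 is 8.

8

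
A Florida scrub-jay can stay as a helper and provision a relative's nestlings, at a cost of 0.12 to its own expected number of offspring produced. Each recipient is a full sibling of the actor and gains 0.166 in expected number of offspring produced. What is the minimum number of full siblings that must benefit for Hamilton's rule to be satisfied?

2

r to a full sibling = 0.5 (full sibs share both parents — two paths of length 2: r = 2·(1/2)^2 = 1/2).
Hamilton's rule: n·r·B > C  ⇒  n > C/(r·B) = 0.12/(0.5·0.166) = 1.446.
The smallest integer exceeding 1.446 is 2.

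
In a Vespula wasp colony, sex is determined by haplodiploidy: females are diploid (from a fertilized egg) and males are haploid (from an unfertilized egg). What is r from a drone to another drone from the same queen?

0.5

Haploid brothers each carry a random half of the queen's diploid genome, so on average they share half: r = 1/2.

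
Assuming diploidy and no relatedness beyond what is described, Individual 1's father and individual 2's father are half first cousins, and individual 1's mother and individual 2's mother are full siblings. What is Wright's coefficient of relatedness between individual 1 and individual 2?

0.140625

With two independent routes of shared ancestry, r is the sum of the two contributions.
Individual 1 and individual 2 are related in two ways: half second cousins through their fathers (r = 1/64) and first cousins through their mothers (r = 1/8).
r = 1/64 + 1/8 = 9/64 = 0.140625.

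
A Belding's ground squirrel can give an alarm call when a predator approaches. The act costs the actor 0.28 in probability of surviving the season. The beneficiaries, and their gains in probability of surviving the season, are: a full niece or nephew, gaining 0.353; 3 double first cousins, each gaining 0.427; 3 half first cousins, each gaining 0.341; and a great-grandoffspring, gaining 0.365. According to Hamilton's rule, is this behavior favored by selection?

Yes

Hamilton's rule: the trait is favored when the sum of r·B over every recipient exceeds the actor's cost C.
r to a full niece or nephew = 0.25 (full aunt/uncle↔niece/nephew: two paths of length 3 through the shared grandparent pair: r = 2·(1/2)^3 = 1/4).
r to a double first cousin = 0.25 (double first cousins share both grandparent pairs — four paths of length 4: r = 4·(1/2)^4 = 1/4).
r to a half first cousin = 0.0625 (half first cousins share one grandparent — one path of length 4: r = (1/2)^4 = 1/16).
r to a great-grandoffspring = 0.125 (three parent–offspring links: r = (1/2)^3 = 1/8).
Summing one r·B term per recipient: 1·0.25·0.353 + 3·0.25·0.427 + 3·0.0625·0.341 + 1·0.125·0.365 = 0.5180625.
0.5180625 > 0.28: the indirect benefit exceeds the cost.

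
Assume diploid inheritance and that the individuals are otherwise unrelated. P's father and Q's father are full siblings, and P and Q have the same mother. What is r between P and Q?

0.375

Independent pedigree routes through distinct common ancestors add.
P and Q are related in two ways: first cousins through their fathers (r = 1/8) and half-sibs through their shared mother (r = 1/4).
r = 1/8 + 1/4 = 3/8 = 0.375.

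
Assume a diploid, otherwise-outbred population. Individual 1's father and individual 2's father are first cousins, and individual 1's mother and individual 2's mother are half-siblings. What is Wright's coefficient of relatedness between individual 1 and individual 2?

Relatedness sums over independent paths through distinct common ancestors.
Individual 1 and individual 2 are related in two ways: second cousins through their fathers (r = 1/32) and half first cousins through their mothers (r = 1/16).
r = 1/32 + 1/16 = 3/32 = 0.09375.

0.09375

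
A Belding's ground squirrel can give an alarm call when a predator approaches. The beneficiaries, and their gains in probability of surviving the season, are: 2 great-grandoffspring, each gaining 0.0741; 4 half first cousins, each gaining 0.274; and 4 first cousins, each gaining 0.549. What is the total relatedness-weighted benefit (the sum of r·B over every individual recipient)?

0.361525

r to a great-grandoffspring = 0.125 (three parent–offspring links: r = (1/2)^3 = 1/8).
r to a half first cousin = 1/16 (half first cousins share one grandparent — one path of length 4: r = (1/2)^4 = 1/16).
r to a first cousin = 0.125 (first cousins share one grandparent pair — two paths of length 4: r = 2·(1/2)^4 = 1/8).
Summing one r·B term per recipient: 2·0.125·0.0741 + 4·0.0625·0.274 + 4·0.125·0.549 = 0.361525.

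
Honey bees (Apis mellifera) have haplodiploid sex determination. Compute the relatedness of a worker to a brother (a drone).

Her haploid brother carries none of their father's genes and a random half of their mother's genome; that half matches the maternal half of her own genome with probability 1/2: r = 1/2 · 1/2 = 1/4.

0.25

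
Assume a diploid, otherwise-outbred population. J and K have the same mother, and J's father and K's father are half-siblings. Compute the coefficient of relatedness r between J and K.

0.3125

Wright's path rule: contributions from independent ancestry routes add.
J and K are related in two ways: half-sibs through their shared mother (r = 1/4) and half first cousins through their fathers (r = 1/16).
r = 1/4 + 1/16 = 0.3125.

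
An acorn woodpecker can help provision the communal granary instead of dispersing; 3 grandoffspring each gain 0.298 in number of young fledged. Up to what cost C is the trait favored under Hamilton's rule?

r to a grandoffspring = 1/4 (two parent–offspring links: r = (1/2)^2 = 1/4).
Hamilton's rule: n·r·B > C, so the trait is favored while C < n·r·B = 3·0.25·0.298 = 0.2235.

0.2235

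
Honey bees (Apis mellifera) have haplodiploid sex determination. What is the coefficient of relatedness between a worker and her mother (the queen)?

0.5

One meiotic link between diploid queen and diploid daughter: r = 1/2.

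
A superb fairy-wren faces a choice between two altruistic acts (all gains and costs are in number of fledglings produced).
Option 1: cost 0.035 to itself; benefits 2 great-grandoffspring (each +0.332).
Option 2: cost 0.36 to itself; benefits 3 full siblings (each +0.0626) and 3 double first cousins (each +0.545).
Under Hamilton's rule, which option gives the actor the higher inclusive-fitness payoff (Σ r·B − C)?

Option 1: r to a great-grandoffspring = 0.125.
Option 1: Σ r·B − C = (2·0.125·0.332) − 0.035 = 0.048.
Option 2: r to a full sibling = 0.5.
Option 2: r to a double first cousin = 0.25.
Option 2: Σ r·B − C = (3·0.5·0.0626 + 3·0.25·0.545) − 0.36 = 0.14265.
Option 2 has the higher net inclusive-fitness payoff.

Option 2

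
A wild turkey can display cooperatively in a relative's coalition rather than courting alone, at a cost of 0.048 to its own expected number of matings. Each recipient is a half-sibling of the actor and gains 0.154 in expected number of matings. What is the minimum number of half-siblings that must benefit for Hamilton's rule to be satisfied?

r to a half-sibling = 0.25 (half-sibs share one parent — one path of length 2: r = (1/2)^2 = 1/4).
Hamilton's rule: n·r·B > C  ⇒  n > C/(r·B) = 0.048/(0.25·0.154) = 1.247.
The smallest integer exceeding 1.247 is 2.

2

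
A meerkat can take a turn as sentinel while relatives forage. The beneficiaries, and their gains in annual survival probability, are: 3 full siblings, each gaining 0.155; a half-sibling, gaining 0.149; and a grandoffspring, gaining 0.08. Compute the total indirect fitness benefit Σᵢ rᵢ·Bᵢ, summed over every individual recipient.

r to a full sibling = 0.5 (full sibs share both parents — two paths of length 2: r = 2·(1/2)^2 = 1/2).
r to a half-sibling = 0.25 (half-sibs share one parent — one path of length 2: r = (1/2)^2 = 1/4).
r to a grandoffspring = 1/4 (two parent–offspring links: r = (1/2)^2 = 1/4).
Summing one r·B term per recipient: 3·0.5·0.155 + 1·0.25·0.149 + 1·0.25·0.08 = 0.28975.

0.28975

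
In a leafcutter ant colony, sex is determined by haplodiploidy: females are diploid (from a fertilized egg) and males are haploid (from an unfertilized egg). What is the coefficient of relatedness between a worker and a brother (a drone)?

Her haploid brother carries none of their father's genes and a random half of their mother's genome; that half matches the maternal half of her own genome with probability 1/2: r = 1/2 · 1/2 = 1/4.

0.25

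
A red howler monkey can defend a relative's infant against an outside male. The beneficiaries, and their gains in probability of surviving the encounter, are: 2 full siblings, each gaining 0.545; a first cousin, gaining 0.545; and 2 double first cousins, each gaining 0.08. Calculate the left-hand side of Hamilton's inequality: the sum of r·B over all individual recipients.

0.653125

r to a full sibling = 0.5 (full sibs share both parents — two paths of length 2: r = 2·(1/2)^2 = 1/2).
r to a first cousin = 1/8 (first cousins share one grandparent pair — two paths of length 4: r = 2·(1/2)^4 = 1/8).
r to a double first cousin = 1/4 (double first cousins share both grandparent pairs — four paths of length 4: r = 4·(1/2)^4 = 1/4).
Summing one r·B term per recipient: 2·0.5·0.545 + 1·0.125·0.545 + 2·0.25·0.08 = 0.653125.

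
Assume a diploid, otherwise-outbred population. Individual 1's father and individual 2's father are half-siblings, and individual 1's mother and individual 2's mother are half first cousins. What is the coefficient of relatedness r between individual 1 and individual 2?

With two independent routes of shared ancestry, r is the sum of the two contributions.
Individual 1 and individual 2 are related in two ways: half first cousins through their fathers (r = 1/16) and half second cousins through their mothers (r = 1/64).
r = 1/16 + 1/64 = 0.078125.

0.078125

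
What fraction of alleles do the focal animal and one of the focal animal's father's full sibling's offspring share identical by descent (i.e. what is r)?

0.125

Each parent–offspring link contributes a factor of 1/2, and independent paths through distinct common ancestors add.
First cousins share one grandparent pair — two paths of length 4: r = 2·(1/2)^4 = 1/8.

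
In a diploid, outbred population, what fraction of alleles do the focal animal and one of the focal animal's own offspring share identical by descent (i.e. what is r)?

0.5

Each parent–offspring link contributes a factor of 1/2, and independent paths through distinct common ancestors add.
One parent–offspring link: r = (1/2)^1 = 1/2.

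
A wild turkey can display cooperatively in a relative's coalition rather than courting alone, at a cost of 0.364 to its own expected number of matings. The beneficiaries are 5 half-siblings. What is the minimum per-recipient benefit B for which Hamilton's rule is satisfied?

0.2912

r to a half-sibling = 1/4 (half-sibs share one parent — one path of length 2: r = (1/2)^2 = 1/4).
Hamilton's rule with n recipients of equal r: n·r·B > C, so B > C/(n·r) = 0.364/(5·0.25) = 0.2912.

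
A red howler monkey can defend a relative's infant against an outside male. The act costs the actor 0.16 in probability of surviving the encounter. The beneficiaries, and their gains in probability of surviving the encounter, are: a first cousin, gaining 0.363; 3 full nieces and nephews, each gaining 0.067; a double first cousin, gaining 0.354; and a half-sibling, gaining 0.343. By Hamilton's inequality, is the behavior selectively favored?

Hamilton's rule: the trait is favored when the sum of r·B over every recipient exceeds the actor's cost C.
r to a first cousin = 1/8 (first cousins share one grandparent pair — two paths of length 4: r = 2·(1/2)^4 = 1/8).
r to a full niece or nephew = 0.25 (full aunt/uncle↔niece/nephew: two paths of length 3 through the shared grandparent pair: r = 2·(1/2)^3 = 1/4).
r to a double first cousin = 0.25 (double first cousins share both grandparent pairs — four paths of length 4: r = 4·(1/2)^4 = 1/4).
r to a half-sibling = 0.25 (half-sibs share one parent — one path of length 2: r = (1/2)^2 = 1/4).
Summing one r·B term per recipient: 1·0.125·0.363 + 3·0.25·0.067 + 1·0.25·0.354 + 1·0.25·0.343 = 0.269875.
0.269875 > 0.16: the indirect benefit exceeds the cost.

Yes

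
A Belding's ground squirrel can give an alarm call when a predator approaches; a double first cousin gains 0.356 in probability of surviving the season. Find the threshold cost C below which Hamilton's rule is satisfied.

0.089

r to a double first cousin = 1/4 (double first cousins share both grandparent pairs — four paths of length 4: r = 4·(1/2)^4 = 1/4).
Hamilton's rule: n·r·B > C, so the trait is favored while C < n·r·B = 1·0.25·0.356 = 0.089.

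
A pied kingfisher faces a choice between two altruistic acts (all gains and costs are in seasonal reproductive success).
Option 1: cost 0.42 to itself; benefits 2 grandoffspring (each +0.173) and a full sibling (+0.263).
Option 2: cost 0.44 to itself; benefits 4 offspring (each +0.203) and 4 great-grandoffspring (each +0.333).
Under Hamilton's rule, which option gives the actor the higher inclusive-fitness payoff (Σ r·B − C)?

Option 2

Option 1: r to a grandoffspring = 0.25.
Option 1: r to a full sibling = 0.5.
Option 1: Σ r·B − C = (2·0.25·0.173 + 1·0.5·0.263) − 0.42 = -0.202.
Option 2: r to an offspring = 0.5.
Option 2: r to a great-grandoffspring = 0.125.
Option 2: Σ r·B − C = (4·0.5·0.203 + 4·0.125·0.333) − 0.44 = 0.1325.
Option 2 has the higher net inclusive-fitness payoff.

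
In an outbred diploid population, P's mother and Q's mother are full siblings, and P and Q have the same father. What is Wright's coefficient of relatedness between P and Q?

With two independent routes of shared ancestry, r is the sum of the two contributions.
P and Q are related in two ways: first cousins through their mothers (r = 1/8) and half-sibs through their shared father (r = 1/4).
r = 1/8 + 1/4 = 0.375.

0.375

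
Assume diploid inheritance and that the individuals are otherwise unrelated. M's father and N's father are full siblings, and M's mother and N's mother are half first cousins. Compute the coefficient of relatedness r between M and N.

0.140625

With two independent routes of shared ancestry, r is the sum of the two contributions.
M and N are related in two ways: first cousins through their fathers (r = 1/8) and half second cousins through their mothers (r = 1/64).
r = 1/8 + 1/64 = 9/64 = 0.140625.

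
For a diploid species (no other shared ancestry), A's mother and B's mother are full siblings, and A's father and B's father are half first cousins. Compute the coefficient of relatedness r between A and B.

0.140625

With two independent routes of shared ancestry, r is the sum of the two contributions.
A and B are related in two ways: first cousins through their mothers (r = 1/8) and half second cousins through their fathers (r = 1/64).
r = 1/8 + 1/64 = 0.140625.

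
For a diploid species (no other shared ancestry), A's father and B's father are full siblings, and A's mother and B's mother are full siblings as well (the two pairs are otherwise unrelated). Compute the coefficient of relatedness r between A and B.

Relatedness sums over independent paths through distinct common ancestors.
A and B are related in two ways: first cousins through their fathers (r = 1/8) and first cousins through their mothers (r = 1/8) — i.e. double first cousins.
r = 1/8 + 1/8 = 1/4 = 0.25.

0.25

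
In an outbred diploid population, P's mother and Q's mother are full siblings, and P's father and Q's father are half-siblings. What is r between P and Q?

Independent pedigree routes through distinct common ancestors add.
P and Q are related in two ways: first cousins through their mothers (r = 1/8) and half first cousins through their fathers (r = 1/16).
r = 1/8 + 1/16 = 3/16 = 0.1875.

0.1875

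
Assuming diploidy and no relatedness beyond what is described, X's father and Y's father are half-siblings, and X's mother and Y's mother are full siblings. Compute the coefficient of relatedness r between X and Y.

0.1875

Independent pedigree routes through distinct common ancestors add.
X and Y are related in two ways: half first cousins through their fathers (r = 1/16) and first cousins through their mothers (r = 1/8).
r = 1/16 + 1/8 = 3/16 = 0.1875.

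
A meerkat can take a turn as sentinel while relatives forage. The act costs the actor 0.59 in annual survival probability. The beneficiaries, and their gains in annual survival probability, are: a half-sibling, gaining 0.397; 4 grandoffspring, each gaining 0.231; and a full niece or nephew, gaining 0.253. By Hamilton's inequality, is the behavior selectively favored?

No

Hamilton's rule: the trait is favored when the sum of r·B over every recipient exceeds the actor's cost C.
r to a half-sibling = 0.25 (half-sibs share one parent — one path of length 2: r = (1/2)^2 = 1/4).
r to a grandoffspring = 1/4 (two parent–offspring links: r = (1/2)^2 = 1/4).
r to a full niece or nephew = 1/4 (full aunt/uncle↔niece/nephew: two paths of length 3 through the shared grandparent pair: r = 2·(1/2)^3 = 1/4).
Summing one r·B term per recipient: 1·0.25·0.397 + 4·0.25·0.231 + 1·0.25·0.253 = 0.3935.
0.3935 < 0.59: the indirect benefit is less than the cost.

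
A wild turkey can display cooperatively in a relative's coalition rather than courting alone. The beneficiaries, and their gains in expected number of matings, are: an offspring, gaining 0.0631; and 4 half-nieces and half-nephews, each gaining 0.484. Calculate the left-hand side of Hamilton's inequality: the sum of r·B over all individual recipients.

0.27355

r to an offspring = 0.5 (one parent–offspring link: r = (1/2)^1 = 1/2).
r to a half-niece or half-nephew = 0.125 (half-aunt/uncle↔niece/nephew: one path of length 3: r = (1/2)^3 = 1/8).
Summing one r·B term per recipient: 1·0.5·0.0631 + 4·0.125·0.484 = 0.27355.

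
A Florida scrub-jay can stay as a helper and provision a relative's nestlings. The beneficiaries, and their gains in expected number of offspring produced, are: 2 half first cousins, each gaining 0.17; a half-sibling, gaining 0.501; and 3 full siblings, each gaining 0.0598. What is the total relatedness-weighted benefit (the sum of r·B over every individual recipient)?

r to a half first cousin = 1/16 (half first cousins share one grandparent — one path of length 4: r = (1/2)^4 = 1/16).
r to a half-sibling = 1/4 (half-sibs share one parent — one path of length 2: r = (1/2)^2 = 1/4).
r to a full sibling = 0.5 (full sibs share both parents — two paths of length 2: r = 2·(1/2)^2 = 1/2).
Summing one r·B term per recipient: 2·0.0625·0.17 + 1·0.25·0.501 + 3·0.5·0.0598 = 0.2362.

0.2362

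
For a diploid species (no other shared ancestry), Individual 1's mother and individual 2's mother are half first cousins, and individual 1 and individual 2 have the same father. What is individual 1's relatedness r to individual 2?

With two independent routes of shared ancestry, r is the sum of the two contributions.
Individual 1 and individual 2 are related in two ways: half second cousins through their mothers (r = 1/64) and half-sibs through their shared father (r = 1/4).
r = 1/64 + 1/4 = 17/64 = 0.265625.

0.265625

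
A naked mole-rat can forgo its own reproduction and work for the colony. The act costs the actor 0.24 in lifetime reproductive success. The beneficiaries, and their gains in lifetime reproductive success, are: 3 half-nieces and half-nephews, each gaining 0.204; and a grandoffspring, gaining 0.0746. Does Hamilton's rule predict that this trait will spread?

Hamilton's rule: the trait is favored when the sum of r·B over every recipient exceeds the actor's cost C.
r to a half-niece or half-nephew = 1/8 (half-aunt/uncle↔niece/nephew: one path of length 3: r = (1/2)^3 = 1/8).
r to a grandoffspring = 0.25 (two parent–offspring links: r = (1/2)^2 = 1/4).
Summing one r·B term per recipient: 3·0.125·0.204 + 1·0.25·0.0746 = 0.09515.
0.09515 < 0.24: the indirect benefit is less than the cost.

No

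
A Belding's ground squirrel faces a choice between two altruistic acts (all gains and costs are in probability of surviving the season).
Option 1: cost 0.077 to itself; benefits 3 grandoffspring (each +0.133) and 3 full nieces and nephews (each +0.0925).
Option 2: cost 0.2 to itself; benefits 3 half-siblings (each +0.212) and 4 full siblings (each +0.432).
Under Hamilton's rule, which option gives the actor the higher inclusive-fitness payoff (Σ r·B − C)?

Option 1: r to a grandoffspring = 0.25.
Option 1: r to a full niece or nephew = 0.25.
Option 1: Σ r·B − C = (3·0.25·0.133 + 3·0.25·0.0925) − 0.077 = 0.092125.
Option 2: r to a half-sibling = 0.25.
Option 2: r to a full sibling = 0.5.
Option 2: Σ r·B − C = (3·0.25·0.212 + 4·0.5·0.432) − 0.2 = 0.823.
Option 2 has the higher net inclusive-fitness payoff.

Option 2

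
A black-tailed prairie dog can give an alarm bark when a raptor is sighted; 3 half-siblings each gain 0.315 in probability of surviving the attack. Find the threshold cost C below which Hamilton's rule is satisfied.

r to a half-sibling = 0.25 (half-sibs share one parent — one path of length 2: r = (1/2)^2 = 1/4).
Hamilton's rule: n·r·B > C, so the trait is favored while C < n·r·B = 3·0.25·0.315 = 0.23625.

0.23625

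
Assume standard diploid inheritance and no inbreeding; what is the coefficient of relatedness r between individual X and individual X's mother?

Each parent–offspring link contributes a factor of 1/2, and independent paths through distinct common ancestors add.
One parent–offspring link: r = (1/2)^1 = 1/2.

0.5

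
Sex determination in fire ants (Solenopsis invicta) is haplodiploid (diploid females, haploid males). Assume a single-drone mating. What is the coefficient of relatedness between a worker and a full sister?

Haplodiploid full sisters inherit their father's entire haploid genome identically (contributing 1/2) and on average half of their mother's contribution (1/2 · 1/2 = 1/4); r = 1/2 + 1/4 = 3/4.

0.75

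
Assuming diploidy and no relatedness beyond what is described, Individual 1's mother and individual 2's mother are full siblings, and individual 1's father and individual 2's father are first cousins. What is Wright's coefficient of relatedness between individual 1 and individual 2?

Wright's path rule: contributions from independent ancestry routes add.
Individual 1 and individual 2 are related in two ways: first cousins through their mothers (r = 1/8) and second cousins through their fathers (r = 1/32).
r = 1/8 + 1/32 = 0.15625.

0.15625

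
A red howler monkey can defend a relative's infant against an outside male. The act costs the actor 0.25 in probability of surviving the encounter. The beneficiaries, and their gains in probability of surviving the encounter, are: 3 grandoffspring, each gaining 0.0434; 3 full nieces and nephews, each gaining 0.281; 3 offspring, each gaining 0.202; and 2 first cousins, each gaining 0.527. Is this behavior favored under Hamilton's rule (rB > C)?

Yes

Hamilton's rule: the trait is favored when the sum of r·B over every recipient exceeds the actor's cost C.
r to a grandoffspring = 1/4 (two parent–offspring links: r = (1/2)^2 = 1/4).
r to a full niece or nephew = 0.25 (full aunt/uncle↔niece/nephew: two paths of length 3 through the shared grandparent pair: r = 2·(1/2)^3 = 1/4).
r to an offspring = 0.5 (one parent–offspring link: r = (1/2)^1 = 1/2).
r to a first cousin = 1/8 (first cousins share one grandparent pair — two paths of length 4: r = 2·(1/2)^4 = 1/8).
Summing one r·B term per recipient: 3·0.25·0.0434 + 3·0.25·0.281 + 3·0.5·0.202 + 2·0.125·0.527 = 0.67805.
0.67805 > 0.25: the indirect benefit exceeds the cost.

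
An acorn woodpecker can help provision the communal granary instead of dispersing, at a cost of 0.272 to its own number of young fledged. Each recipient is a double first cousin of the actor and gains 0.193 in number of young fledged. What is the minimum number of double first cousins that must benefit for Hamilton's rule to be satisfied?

r to a double first cousin = 0.25 (double first cousins share both grandparent pairs — four paths of length 4: r = 4·(1/2)^4 = 1/4).
Hamilton's rule: n·r·B > C  ⇒  n > C/(r·B) = 0.272/(0.25·0.193) = 5.637.
The smallest integer exceeding 5.637 is 6.

6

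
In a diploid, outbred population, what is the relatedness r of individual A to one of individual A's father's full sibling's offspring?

0.125

Each parent–offspring link contributes a factor of 1/2, and independent paths through distinct common ancestors add.
First cousins share one grandparent pair — two paths of length 4: r = 2·(1/2)^4 = 1/8.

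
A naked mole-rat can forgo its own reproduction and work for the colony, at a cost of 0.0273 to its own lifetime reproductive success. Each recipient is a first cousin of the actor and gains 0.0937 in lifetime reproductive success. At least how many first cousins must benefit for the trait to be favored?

r to a first cousin = 0.125 (first cousins share one grandparent pair — two paths of length 4: r = 2·(1/2)^4 = 1/8).
Hamilton's rule: n·r·B > C  ⇒  n > C/(r·B) = 0.0273/(0.125·0.0937) = 2.331.
The smallest integer exceeding 2.331 is 3.

3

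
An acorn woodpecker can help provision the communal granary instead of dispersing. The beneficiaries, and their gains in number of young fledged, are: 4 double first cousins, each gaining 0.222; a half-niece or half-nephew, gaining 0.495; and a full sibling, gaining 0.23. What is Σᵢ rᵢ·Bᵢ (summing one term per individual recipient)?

0.398875

r to a double first cousin = 1/4 (double first cousins share both grandparent pairs — four paths of length 4: r = 4·(1/2)^4 = 1/4).
r to a half-niece or half-nephew = 0.125 (half-aunt/uncle↔niece/nephew: one path of length 3: r = (1/2)^3 = 1/8).
r to a full sibling = 0.5 (full sibs share both parents — two paths of length 2: r = 2·(1/2)^2 = 1/2).
Summing one r·B term per recipient: 4·0.25·0.222 + 1·0.125·0.495 + 1·0.5·0.23 = 0.398875.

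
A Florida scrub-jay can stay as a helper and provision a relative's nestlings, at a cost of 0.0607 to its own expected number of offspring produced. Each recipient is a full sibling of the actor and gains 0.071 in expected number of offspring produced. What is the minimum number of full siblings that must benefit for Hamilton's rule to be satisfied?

2

r to a full sibling = 1/2 (full sibs share both parents — two paths of length 2: r = 2·(1/2)^2 = 1/2).
Hamilton's rule: n·r·B > C  ⇒  n > C/(r·B) = 0.0607/(0.5·0.071) = 1.71.
The smallest integer exceeding 1.71 is 2.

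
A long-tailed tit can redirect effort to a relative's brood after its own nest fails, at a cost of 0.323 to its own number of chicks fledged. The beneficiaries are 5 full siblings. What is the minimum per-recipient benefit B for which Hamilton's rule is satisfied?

0.1292

r to a full sibling = 1/2 (full sibs share both parents — two paths of length 2: r = 2·(1/2)^2 = 1/2).
Hamilton's rule with n recipients of equal r: n·r·B > C, so B > C/(n·r) = 0.323/(5·0.5) = 0.1292.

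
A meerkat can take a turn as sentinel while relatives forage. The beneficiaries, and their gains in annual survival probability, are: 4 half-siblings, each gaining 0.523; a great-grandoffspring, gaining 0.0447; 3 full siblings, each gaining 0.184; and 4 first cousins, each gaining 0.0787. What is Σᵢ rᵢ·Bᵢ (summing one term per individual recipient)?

0.8439375

r to a half-sibling = 0.25 (half-sibs share one parent — one path of length 2: r = (1/2)^2 = 1/4).
r to a great-grandoffspring = 0.125 (three parent–offspring links: r = (1/2)^3 = 1/8).
r to a full sibling = 0.5 (full sibs share both parents — two paths of length 2: r = 2·(1/2)^2 = 1/2).
r to a first cousin = 0.125 (first cousins share one grandparent pair — two paths of length 4: r = 2·(1/2)^4 = 1/8).
Summing one r·B term per recipient: 4·0.25·0.523 + 1·0.125·0.0447 + 3·0.5·0.184 + 4·0.125·0.0787 = 0.8439375.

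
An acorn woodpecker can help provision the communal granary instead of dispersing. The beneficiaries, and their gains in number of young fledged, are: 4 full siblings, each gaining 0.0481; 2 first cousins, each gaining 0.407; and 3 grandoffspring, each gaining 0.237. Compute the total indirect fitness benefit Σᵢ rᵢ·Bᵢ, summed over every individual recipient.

0.3757

r to a full sibling = 1/2 (full sibs share both parents — two paths of length 2: r = 2·(1/2)^2 = 1/2).
r to a first cousin = 0.125 (first cousins share one grandparent pair — two paths of length 4: r = 2·(1/2)^4 = 1/8).
r to a grandoffspring = 1/4 (two parent–offspring links: r = (1/2)^2 = 1/4).
Summing one r·B term per recipient: 4·0.5·0.0481 + 2·0.125·0.407 + 3·0.25·0.237 = 0.3757.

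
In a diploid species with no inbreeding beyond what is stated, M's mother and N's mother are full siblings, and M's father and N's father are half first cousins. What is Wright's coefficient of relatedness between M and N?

Independent pedigree routes through distinct common ancestors add.
M and N are related in two ways: first cousins through their mothers (r = 1/8) and half second cousins through their fathers (r = 1/64).
r = 1/8 + 1/64 = 9/64 = 0.140625.

0.140625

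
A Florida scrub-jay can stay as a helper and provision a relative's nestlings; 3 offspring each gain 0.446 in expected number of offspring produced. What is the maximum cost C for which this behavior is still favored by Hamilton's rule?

r to an offspring = 1/2 (one parent–offspring link: r = (1/2)^1 = 1/2).
Hamilton's rule: n·r·B > C, so the trait is favored while C < n·r·B = 3·0.5·0.446 = 0.669.

0.669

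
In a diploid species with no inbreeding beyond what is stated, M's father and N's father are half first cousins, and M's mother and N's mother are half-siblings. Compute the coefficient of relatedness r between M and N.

With two independent routes of shared ancestry, r is the sum of the two contributions.
M and N are related in two ways: half second cousins through their fathers (r = 1/64) and half first cousins through their mothers (r = 1/16).
r = 1/64 + 1/16 = 0.078125.

0.078125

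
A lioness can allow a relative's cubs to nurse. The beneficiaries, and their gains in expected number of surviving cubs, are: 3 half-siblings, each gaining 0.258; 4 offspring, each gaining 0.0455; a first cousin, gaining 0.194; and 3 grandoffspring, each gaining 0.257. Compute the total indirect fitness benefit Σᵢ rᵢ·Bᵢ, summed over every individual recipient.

r to a half-sibling = 0.25 (half-sibs share one parent — one path of length 2: r = (1/2)^2 = 1/4).
r to an offspring = 0.5 (one parent–offspring link: r = (1/2)^1 = 1/2).
r to a first cousin = 1/8 (first cousins share one grandparent pair — two paths of length 4: r = 2·(1/2)^4 = 1/8).
r to a grandoffspring = 1/4 (two parent–offspring links: r = (1/2)^2 = 1/4).
Summing one r·B term per recipient: 3·0.25·0.258 + 4·0.5·0.0455 + 1·0.125·0.194 + 3·0.25·0.257 = 0.5015.

0.5015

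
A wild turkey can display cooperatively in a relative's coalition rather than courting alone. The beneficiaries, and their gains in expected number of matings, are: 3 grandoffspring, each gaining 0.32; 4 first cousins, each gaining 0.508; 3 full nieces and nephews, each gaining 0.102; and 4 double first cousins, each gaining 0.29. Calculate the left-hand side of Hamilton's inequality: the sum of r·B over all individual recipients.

0.8605

r to a grandoffspring = 0.25 (two parent–offspring links: r = (1/2)^2 = 1/4).
r to a first cousin = 1/8 (first cousins share one grandparent pair — two paths of length 4: r = 2·(1/2)^4 = 1/8).
r to a full niece or nephew = 0.25 (full aunt/uncle↔niece/nephew: two paths of length 3 through the shared grandparent pair: r = 2·(1/2)^3 = 1/4).
r to a double first cousin = 1/4 (double first cousins share both grandparent pairs — four paths of length 4: r = 4·(1/2)^4 = 1/4).
Summing one r·B term per recipient: 3·0.25·0.32 + 4·0.125·0.508 + 3·0.25·0.102 + 4·0.25·0.29 = 0.8605.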